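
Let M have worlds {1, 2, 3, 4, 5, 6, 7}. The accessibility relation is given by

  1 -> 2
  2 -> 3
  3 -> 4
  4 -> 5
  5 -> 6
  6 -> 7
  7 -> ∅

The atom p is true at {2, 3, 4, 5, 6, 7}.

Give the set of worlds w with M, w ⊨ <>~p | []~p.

{7}

1: <>~p is F, []~p is F. ✗
2: <>~p is F, []~p is F. ✗
3: <>~p is F, []~p is F. ✗
4: <>~p is F, []~p is F. ✗
5: <>~p is F, []~p is F. ✗
6: <>~p is F, []~p is F. ✗
7: <>~p is F, []~p is T. ✓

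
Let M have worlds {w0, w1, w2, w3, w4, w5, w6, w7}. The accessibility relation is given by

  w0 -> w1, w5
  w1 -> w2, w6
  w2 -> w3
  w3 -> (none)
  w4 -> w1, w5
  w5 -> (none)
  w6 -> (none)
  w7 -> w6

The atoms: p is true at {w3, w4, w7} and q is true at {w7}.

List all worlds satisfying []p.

{w2, w3, w5, w6}

w0: successors {w1, w5}; p there: w1:F, w5:F. ✗
w1: successors {w2, w6}; p there: w2:F, w6:F. ✗
w2: successors {w3}; p there: w3:T. ✓
w3: no successors, so []p holds vacuously. ✓
w4: successors {w1, w5}; p there: w1:F, w5:F. ✗
w5: no successors, so []p holds vacuously. ✓
w6: no successors, so []p holds vacuously. ✓
w7: successors {w6}; p there: w6:F. ✗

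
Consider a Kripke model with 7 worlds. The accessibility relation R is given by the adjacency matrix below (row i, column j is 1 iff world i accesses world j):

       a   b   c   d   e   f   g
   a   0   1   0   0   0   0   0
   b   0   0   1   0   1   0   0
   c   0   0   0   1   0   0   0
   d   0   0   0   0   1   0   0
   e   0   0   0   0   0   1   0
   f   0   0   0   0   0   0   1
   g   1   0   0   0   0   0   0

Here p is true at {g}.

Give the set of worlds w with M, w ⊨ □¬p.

{a, b, c, d, e, g}

a: successors {b}; ¬p there: b:T. ✓
b: successors {c, e}; ¬p there: c:T, e:T. ✓
c: successors {d}; ¬p there: d:T. ✓
d: successors {e}; ¬p there: e:T. ✓
e: successors {f}; ¬p there: f:T. ✓
f: successors {g}; ¬p there: g:F. ✗
g: successors {a}; ¬p there: a:T. ✓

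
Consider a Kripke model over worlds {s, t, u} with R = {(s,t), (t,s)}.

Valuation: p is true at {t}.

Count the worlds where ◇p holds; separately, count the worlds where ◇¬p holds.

For ◇p:
s: successors {t}; p there: t:T. ✓
t: successors {s}; p there: s:F. ✗
u: no successors, so ◇p fails. ✗
— 1 world.
For ◇¬p:
s: successors {t}; ¬p there: t:F. ✗
t: successors {s}; ¬p there: s:T. ✓
u: no successors, so ◇¬p fails. ✗
— 1 world.

1 and 1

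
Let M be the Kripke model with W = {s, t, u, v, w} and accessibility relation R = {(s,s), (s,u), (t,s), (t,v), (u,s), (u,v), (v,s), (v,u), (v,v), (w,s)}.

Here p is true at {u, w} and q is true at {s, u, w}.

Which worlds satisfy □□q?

{w}

s: successors {s, u}; □q there: s:T, u:F. ✗
t: successors {s, v}; □q there: s:T, v:F. ✗
u: successors {s, v}; □q there: s:T, v:F. ✗
v: successors {s, u, v}; □q there: s:T, u:F, v:F. ✗
w: successors {s}; □q there: s:T. ✓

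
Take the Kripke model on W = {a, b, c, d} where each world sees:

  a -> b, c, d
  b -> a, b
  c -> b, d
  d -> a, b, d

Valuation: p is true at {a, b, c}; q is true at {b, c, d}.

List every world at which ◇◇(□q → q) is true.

{a, b, c, d}

a: successors {b, c, d}; ◇(□q → q) there: b:T, c:T, d:T. ✓
b: successors {a, b}; ◇(□q → q) there: a:T, b:T. ✓
c: successors {b, d}; ◇(□q → q) there: b:T, d:T. ✓
d: successors {a, b, d}; ◇(□q → q) there: a:T, b:T, d:T. ✓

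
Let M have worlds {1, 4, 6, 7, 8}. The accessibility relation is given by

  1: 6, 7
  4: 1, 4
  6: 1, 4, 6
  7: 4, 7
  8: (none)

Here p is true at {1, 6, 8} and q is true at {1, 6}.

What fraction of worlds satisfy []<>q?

3/5

1: successors {6, 7}; <>q there: 6:T, 7:F. ✗
4: successors {1, 4}; <>q there: 1:T, 4:T. ✓
6: successors {1, 4, 6}; <>q there: 1:T, 4:T, 6:T. ✓
7: successors {4, 7}; <>q there: 4:T, 7:F. ✗
8: no successors, so []<>q holds vacuously. ✓
That's 3 of 5 worlds, so 3/5.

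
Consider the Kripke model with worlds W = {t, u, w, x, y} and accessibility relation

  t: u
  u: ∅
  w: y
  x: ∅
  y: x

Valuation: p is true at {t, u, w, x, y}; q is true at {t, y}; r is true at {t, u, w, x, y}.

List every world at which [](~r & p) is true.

{u, x}

t: successors {u}; ~r & p there: u:F. ✗
u: no successors, so [](~r & p) holds vacuously. ✓
w: successors {y}; ~r & p there: y:F. ✗
x: no successors, so [](~r & p) holds vacuously. ✓
y: successors {x}; ~r & p there: x:F. ✗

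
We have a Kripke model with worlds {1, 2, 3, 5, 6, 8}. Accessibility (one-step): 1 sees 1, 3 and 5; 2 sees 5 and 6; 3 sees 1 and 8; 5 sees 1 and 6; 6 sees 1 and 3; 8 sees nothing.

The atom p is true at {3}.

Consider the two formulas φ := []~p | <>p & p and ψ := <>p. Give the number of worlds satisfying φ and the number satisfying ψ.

4 and 2

For []~p | <>p & p:
1: []~p is F, <>p & p is F. ✗
2: []~p is T, <>p & p is F. ✓
3: []~p is T, <>p & p is F. ✓
5: []~p is T, <>p & p is F. ✓
6: []~p is F, <>p & p is F. ✗
8: []~p is T, <>p & p is F. ✓
— 4 worlds.
For <>p:
1: successors {1, 3, 5}; p there: 1:F, 3:T, 5:F. ✓
2: successors {5, 6}; p there: 5:F, 6:F. ✗
3: successors {1, 8}; p there: 1:F, 8:F. ✗
5: successors {1, 6}; p there: 1:F, 6:F. ✗
6: successors {1, 3}; p there: 1:F, 3:T. ✓
8: no successors, so <>p fails. ✗
— 2 worlds.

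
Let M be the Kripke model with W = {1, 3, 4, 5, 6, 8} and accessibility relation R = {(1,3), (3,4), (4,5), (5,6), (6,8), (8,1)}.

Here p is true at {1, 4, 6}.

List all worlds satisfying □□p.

1: successors {3}; □p there: 3:T. ✓
3: successors {4}; □p there: 4:F. ✗
4: successors {5}; □p there: 5:T. ✓
5: successors {6}; □p there: 6:F. ✗
6: successors {8}; □p there: 8:T. ✓
8: successors {1}; □p there: 1:F. ✗

{1, 4, 6}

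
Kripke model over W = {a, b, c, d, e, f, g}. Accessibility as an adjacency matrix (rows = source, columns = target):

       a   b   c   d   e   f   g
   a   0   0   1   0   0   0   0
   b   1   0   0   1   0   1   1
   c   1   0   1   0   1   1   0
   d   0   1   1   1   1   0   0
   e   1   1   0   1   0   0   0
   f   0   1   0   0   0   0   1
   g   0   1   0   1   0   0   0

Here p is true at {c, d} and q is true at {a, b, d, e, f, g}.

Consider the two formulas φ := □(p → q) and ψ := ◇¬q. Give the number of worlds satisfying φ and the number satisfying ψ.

4 and 3

For □(p → q):
a: successors {c}; p → q there: c:F. ✗
b: successors {a, d, f, g}; p → q there: a:T, d:T, f:T, g:T. ✓
c: successors {a, c, e, f}; p → q there: a:T, c:F, e:T, f:T. ✗
d: successors {b, c, d, e}; p → q there: b:T, c:F, d:T, e:T. ✗
e: successors {a, b, d}; p → q there: a:T, b:T, d:T. ✓
f: successors {b, g}; p → q there: b:T, g:T. ✓
g: successors {b, d}; p → q there: b:T, d:T. ✓
— 4 worlds.
For ◇¬q:
a: successors {c}; ¬q there: c:T. ✓
b: successors {a, d, f, g}; ¬q there: a:F, d:F, f:F, g:F. ✗
c: successors {a, c, e, f}; ¬q there: a:F, c:T, e:F, f:F. ✓
d: successors {b, c, d, e}; ¬q there: b:F, c:T, d:F, e:F. ✓
e: successors {a, b, d}; ¬q there: a:F, b:F, d:F. ✗
f: successors {b, g}; ¬q there: b:F, g:F. ✗
g: successors {b, d}; ¬q there: b:F, d:F. ✗
— 3 worlds.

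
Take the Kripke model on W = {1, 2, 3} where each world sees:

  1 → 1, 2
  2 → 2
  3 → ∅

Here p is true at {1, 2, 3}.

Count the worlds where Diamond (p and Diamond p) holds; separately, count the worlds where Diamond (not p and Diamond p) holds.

For Diamond (p and Diamond p):
1: successors {1, 2}; p and Diamond p there: 1:T, 2:T. ✓
2: successors {2}; p and Diamond p there: 2:T. ✓
3: no successors, so Diamond (p and Diamond p) fails. ✗
— 2 worlds.
For Diamond (not p and Diamond p):
1: successors {1, 2}; not p and Diamond p there: 1:F, 2:F. ✗
2: successors {2}; not p and Diamond p there: 2:F. ✗
3: no successors, so Diamond (not p and Diamond p) fails. ✗
— 0 worlds.

2 and 0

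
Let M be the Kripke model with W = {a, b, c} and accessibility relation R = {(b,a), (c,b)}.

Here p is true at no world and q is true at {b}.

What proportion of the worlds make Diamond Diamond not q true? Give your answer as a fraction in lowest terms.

1/3

a: no successors, so Diamond Diamond not q fails. ✗
b: successors {a}; Diamond not q there: a:F. ✗
c: successors {b}; Diamond not q there: b:T. ✓
That's 1 of 3 worlds, so 1/3.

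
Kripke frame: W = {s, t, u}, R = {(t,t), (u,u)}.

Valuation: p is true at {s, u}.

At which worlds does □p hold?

{s, u}

s: no successors, so □p holds vacuously. ✓
t: successors {t}; p there: t:F. ✗
u: successors {u}; p there: u:T. ✓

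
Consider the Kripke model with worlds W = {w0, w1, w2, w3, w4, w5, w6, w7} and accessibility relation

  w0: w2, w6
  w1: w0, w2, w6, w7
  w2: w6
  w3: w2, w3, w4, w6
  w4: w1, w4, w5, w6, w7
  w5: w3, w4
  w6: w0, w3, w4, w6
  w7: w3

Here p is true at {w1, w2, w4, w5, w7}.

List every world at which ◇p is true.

w0: successors {w2, w6}; p there: w2:T, w6:F. ✓
w1: successors {w0, w2, w6, w7}; p there: w0:F, w2:T, w6:F, w7:T. ✓
w2: successors {w6}; p there: w6:F. ✗
w3: successors {w2, w3, w4, w6}; p there: w2:T, w3:F, w4:T, w6:F. ✓
w4: successors {w1, w4, w5, w6, w7}; p there: w1:T, w4:T, w5:T, w6:F, w7:T. ✓
w5: successors {w3, w4}; p there: w3:F, w4:T. ✓
w6: successors {w0, w3, w4, w6}; p there: w0:F, w3:F, w4:T, w6:F. ✓
w7: successors {w3}; p there: w3:F. ✗

{w0, w1, w3, w4, w5, w6}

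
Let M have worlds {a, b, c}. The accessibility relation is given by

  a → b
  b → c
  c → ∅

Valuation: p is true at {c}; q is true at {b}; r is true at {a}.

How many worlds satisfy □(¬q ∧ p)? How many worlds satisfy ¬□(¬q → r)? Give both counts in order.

For □(¬q ∧ p):
a: successors {b}; ¬q ∧ p there: b:F. ✗
b: successors {c}; ¬q ∧ p there: c:T. ✓
c: no successors, so □(¬q ∧ p) holds vacuously. ✓
— 2 worlds.
For ¬□(¬q → r):
a: □(¬q → r) is T. ✗
b: □(¬q → r) is F. ✓
c: □(¬q → r) is T. ✗
— 1 world.

2 and 1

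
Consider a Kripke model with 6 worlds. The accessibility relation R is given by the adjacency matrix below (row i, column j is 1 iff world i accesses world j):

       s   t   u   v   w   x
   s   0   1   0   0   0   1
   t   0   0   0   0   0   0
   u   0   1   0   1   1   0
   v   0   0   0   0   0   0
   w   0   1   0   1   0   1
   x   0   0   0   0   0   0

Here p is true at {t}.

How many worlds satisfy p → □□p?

6

s: p is F, □□p is T. ✓
t: p is T, □□p is T. ✓
u: p is F, □□p is F. ✓
v: p is F, □□p is T. ✓
w: p is F, □□p is T. ✓
x: p is F, □□p is T. ✓
Satisfying worlds: {s, t, u, v, w, x}.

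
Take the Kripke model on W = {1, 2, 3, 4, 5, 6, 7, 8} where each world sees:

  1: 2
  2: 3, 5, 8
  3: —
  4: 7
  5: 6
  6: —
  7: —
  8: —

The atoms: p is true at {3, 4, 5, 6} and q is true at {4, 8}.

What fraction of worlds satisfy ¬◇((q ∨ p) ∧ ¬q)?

3/4

1: ◇((q ∨ p) ∧ ¬q) is F. ✓
2: ◇((q ∨ p) ∧ ¬q) is T. ✗
3: ◇((q ∨ p) ∧ ¬q) is F. ✓
4: ◇((q ∨ p) ∧ ¬q) is F. ✓
5: ◇((q ∨ p) ∧ ¬q) is T. ✗
6: ◇((q ∨ p) ∧ ¬q) is F. ✓
7: ◇((q ∨ p) ∧ ¬q) is F. ✓
8: ◇((q ∨ p) ∧ ¬q) is F. ✓
That's 6 of 8 worlds, so 6/8 = 3/4.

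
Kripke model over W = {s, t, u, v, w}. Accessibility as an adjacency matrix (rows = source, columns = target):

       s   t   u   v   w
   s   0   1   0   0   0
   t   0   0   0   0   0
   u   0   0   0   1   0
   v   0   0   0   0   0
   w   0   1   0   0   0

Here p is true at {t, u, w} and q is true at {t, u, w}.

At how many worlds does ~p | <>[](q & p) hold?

s: ~p is T, <>[](q & p) is T. ✓
t: ~p is F, <>[](q & p) is F. ✗
u: ~p is F, <>[](q & p) is T. ✓
v: ~p is T, <>[](q & p) is F. ✓
w: ~p is F, <>[](q & p) is T. ✓
Satisfying worlds: {s, u, v, w}.

4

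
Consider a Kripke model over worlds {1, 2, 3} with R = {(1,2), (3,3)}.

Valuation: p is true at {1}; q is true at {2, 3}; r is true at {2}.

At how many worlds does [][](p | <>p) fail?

1: successors {2}; [](p | <>p) there: 2:T. ✓
2: no successors, so [][](p | <>p) holds vacuously. ✓
3: successors {3}; [](p | <>p) there: 3:F. ✗
Satisfying worlds: {1, 2}.
So [][](p | <>p) fails at the other 1 world.

1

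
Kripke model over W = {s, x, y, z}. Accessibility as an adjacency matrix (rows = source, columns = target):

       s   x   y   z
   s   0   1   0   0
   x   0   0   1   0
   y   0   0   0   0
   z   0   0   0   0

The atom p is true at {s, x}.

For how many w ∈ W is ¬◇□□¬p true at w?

s: ◇□□¬p is T. ✗
x: ◇□□¬p is T. ✗
y: ◇□□¬p is F. ✓
z: ◇□□¬p is F. ✓
Satisfying worlds: {y, z}.

2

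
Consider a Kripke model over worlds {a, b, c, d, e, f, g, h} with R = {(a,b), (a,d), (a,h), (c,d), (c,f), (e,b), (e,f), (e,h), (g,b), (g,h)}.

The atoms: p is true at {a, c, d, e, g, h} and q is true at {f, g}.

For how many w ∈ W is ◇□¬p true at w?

a: successors {b, d, h}; □¬p there: b:T, d:T, h:T. ✓
b: no successors, so ◇□¬p fails. ✗
c: successors {d, f}; □¬p there: d:T, f:T. ✓
d: no successors, so ◇□¬p fails. ✗
e: successors {b, f, h}; □¬p there: b:T, f:T, h:T. ✓
f: no successors, so ◇□¬p fails. ✗
g: successors {b, h}; □¬p there: b:T, h:T. ✓
h: no successors, so ◇□¬p fails. ✗
Satisfying worlds: {a, c, e, g}.

4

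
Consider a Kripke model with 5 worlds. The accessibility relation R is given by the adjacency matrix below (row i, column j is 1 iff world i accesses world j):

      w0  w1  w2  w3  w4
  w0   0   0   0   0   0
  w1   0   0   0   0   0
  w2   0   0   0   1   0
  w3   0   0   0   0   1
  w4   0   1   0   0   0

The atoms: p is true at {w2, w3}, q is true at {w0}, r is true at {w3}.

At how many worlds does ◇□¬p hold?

3

w0: no successors, so ◇□¬p fails. ✗
w1: no successors, so ◇□¬p fails. ✗
w2: successors {w3}; □¬p there: w3:T. ✓
w3: successors {w4}; □¬p there: w4:T. ✓
w4: successors {w1}; □¬p there: w1:T. ✓
Satisfying worlds: {w2, w3, w4}.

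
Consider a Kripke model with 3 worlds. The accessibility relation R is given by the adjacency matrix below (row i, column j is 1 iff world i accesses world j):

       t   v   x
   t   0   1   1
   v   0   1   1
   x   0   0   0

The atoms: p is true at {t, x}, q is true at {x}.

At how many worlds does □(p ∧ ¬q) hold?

1

t: successors {v, x}; p ∧ ¬q there: v:F, x:F. ✗
v: successors {v, x}; p ∧ ¬q there: v:F, x:F. ✗
x: no successors, so □(p ∧ ¬q) holds vacuously. ✓
Satisfying worlds: {x}.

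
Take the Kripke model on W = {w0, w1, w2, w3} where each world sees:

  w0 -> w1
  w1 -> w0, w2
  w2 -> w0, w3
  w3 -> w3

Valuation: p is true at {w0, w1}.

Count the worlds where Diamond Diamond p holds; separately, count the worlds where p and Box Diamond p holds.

For Diamond Diamond p:
w0: successors {w1}; Diamond p there: w1:T. ✓
w1: successors {w0, w2}; Diamond p there: w0:T, w2:T. ✓
w2: successors {w0, w3}; Diamond p there: w0:T, w3:F. ✓
w3: successors {w3}; Diamond p there: w3:F. ✗
— 3 worlds.
For p and Box Diamond p:
w0: p is T, Box Diamond p is T. ✓
w1: p is T, Box Diamond p is T. ✓
w2: p is F, Box Diamond p is F. ✗
w3: p is F, Box Diamond p is F. ✗
— 2 worlds.

3 and 2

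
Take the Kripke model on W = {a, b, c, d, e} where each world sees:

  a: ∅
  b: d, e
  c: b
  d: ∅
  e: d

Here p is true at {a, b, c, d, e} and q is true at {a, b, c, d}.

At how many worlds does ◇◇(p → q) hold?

a: no successors, so ◇◇(p → q) fails. ✗
b: successors {d, e}; ◇(p → q) there: d:F, e:T. ✓
c: successors {b}; ◇(p → q) there: b:T. ✓
d: no successors, so ◇◇(p → q) fails. ✗
e: successors {d}; ◇(p → q) there: d:F. ✗
Satisfying worlds: {b, c}.

2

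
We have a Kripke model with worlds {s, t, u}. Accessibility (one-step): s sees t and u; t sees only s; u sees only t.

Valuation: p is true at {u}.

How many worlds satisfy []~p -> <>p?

s: []~p is F, <>p is T. ✓
t: []~p is T, <>p is F. ✗
u: []~p is T, <>p is F. ✗
Satisfying worlds: {s}.

1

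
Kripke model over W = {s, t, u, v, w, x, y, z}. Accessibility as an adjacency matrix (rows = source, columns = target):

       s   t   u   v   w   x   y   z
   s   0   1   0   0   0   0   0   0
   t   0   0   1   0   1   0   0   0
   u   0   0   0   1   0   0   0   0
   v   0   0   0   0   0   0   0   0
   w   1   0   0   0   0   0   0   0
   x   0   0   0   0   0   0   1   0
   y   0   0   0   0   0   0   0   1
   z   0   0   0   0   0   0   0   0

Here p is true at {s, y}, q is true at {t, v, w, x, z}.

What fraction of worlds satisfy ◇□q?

5/8

s: successors {t}; □q there: t:F. ✗
t: successors {u, w}; □q there: u:T, w:F. ✓
u: successors {v}; □q there: v:T. ✓
v: no successors, so ◇□q fails. ✗
w: successors {s}; □q there: s:T. ✓
x: successors {y}; □q there: y:T. ✓
y: successors {z}; □q there: z:T. ✓
z: no successors, so ◇□q fails. ✗
That's 5 of 8 worlds, so 5/8.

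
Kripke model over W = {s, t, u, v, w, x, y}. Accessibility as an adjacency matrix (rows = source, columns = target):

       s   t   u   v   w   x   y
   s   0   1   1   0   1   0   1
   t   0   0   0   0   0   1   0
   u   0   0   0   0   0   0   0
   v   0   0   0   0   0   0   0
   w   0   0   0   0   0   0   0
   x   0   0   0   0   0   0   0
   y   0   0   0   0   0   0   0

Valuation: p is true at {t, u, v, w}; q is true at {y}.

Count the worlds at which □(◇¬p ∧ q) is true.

s: successors {t, u, w, y}; ◇¬p ∧ q there: t:F, u:F, w:F, y:F. ✗
t: successors {x}; ◇¬p ∧ q there: x:F. ✗
u: no successors, so □(◇¬p ∧ q) holds vacuously. ✓
v: no successors, so □(◇¬p ∧ q) holds vacuously. ✓
w: no successors, so □(◇¬p ∧ q) holds vacuously. ✓
x: no successors, so □(◇¬p ∧ q) holds vacuously. ✓
y: no successors, so □(◇¬p ∧ q) holds vacuously. ✓
Satisfying worlds: {u, v, w, x, y}.

5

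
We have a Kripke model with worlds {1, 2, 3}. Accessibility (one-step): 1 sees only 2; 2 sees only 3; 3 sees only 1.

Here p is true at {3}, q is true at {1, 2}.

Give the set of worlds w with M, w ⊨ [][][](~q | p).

{3}

1: successors {2}; [][](~q | p) there: 2:F. ✗
2: successors {3}; [][](~q | p) there: 3:F. ✗
3: successors {1}; [][](~q | p) there: 1:T. ✓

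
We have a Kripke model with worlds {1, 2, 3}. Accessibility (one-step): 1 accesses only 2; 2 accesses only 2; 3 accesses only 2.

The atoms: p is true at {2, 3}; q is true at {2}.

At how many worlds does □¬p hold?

1: successors {2}; ¬p there: 2:F. ✗
2: successors {2}; ¬p there: 2:F. ✗
3: successors {2}; ¬p there: 2:F. ✗
Satisfying worlds: ∅.

0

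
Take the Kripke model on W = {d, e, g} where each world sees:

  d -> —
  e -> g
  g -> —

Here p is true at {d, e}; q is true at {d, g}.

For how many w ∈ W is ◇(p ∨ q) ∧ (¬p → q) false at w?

2

d: ◇(p ∨ q) is F, ¬p → q is T. ✗
e: ◇(p ∨ q) is T, ¬p → q is T. ✓
g: ◇(p ∨ q) is F, ¬p → q is T. ✗
Satisfying worlds: {e}.
So ◇(p ∨ q) ∧ (¬p → q) fails at the other 2 worlds.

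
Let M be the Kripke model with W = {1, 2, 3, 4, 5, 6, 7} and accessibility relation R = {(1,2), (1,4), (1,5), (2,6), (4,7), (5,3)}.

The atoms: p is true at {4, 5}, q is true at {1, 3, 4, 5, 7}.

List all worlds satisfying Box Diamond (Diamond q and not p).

{3, 6, 7}

1: successors {2, 4, 5}; Diamond (Diamond q and not p) there: 2:F, 4:F, 5:F. ✗
2: successors {6}; Diamond (Diamond q and not p) there: 6:F. ✗
3: no successors, so Box Diamond (Diamond q and not p) holds vacuously. ✓
4: successors {7}; Diamond (Diamond q and not p) there: 7:F. ✗
5: successors {3}; Diamond (Diamond q and not p) there: 3:F. ✗
6: no successors, so Box Diamond (Diamond q and not p) holds vacuously. ✓
7: no successors, so Box Diamond (Diamond q and not p) holds vacuously. ✓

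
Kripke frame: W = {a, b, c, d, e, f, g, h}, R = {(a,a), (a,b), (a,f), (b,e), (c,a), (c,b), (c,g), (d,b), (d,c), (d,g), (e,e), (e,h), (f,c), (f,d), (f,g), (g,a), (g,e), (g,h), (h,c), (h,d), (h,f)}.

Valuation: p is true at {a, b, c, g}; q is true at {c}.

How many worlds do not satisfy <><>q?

a: successors {a, b, f}; <>q there: a:F, b:F, f:T. ✓
b: successors {e}; <>q there: e:F. ✗
c: successors {a, b, g}; <>q there: a:F, b:F, g:F. ✗
d: successors {b, c, g}; <>q there: b:F, c:F, g:F. ✗
e: successors {e, h}; <>q there: e:F, h:T. ✓
f: successors {c, d, g}; <>q there: c:F, d:T, g:F. ✓
g: successors {a, e, h}; <>q there: a:F, e:F, h:T. ✓
h: successors {c, d, f}; <>q there: c:F, d:T, f:T. ✓
Satisfying worlds: {a, e, f, g, h}.
So <><>q fails at the other 3 worlds.

3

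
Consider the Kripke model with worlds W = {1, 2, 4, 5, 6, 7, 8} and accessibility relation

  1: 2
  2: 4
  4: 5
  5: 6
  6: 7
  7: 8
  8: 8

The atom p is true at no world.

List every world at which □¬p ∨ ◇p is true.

1: □¬p is T, ◇p is F. ✓
2: □¬p is T, ◇p is F. ✓
4: □¬p is T, ◇p is F. ✓
5: □¬p is T, ◇p is F. ✓
6: □¬p is T, ◇p is F. ✓
7: □¬p is T, ◇p is F. ✓
8: □¬p is T, ◇p is F. ✓

{1, 2, 4, 5, 6, 7, 8}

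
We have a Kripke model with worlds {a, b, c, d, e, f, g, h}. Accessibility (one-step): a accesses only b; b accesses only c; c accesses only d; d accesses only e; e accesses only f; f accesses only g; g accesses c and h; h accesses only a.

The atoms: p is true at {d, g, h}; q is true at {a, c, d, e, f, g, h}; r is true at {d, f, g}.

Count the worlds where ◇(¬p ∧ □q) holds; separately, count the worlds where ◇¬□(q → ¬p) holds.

5 and 4

For ◇(¬p ∧ □q):
a: successors {b}; ¬p ∧ □q there: b:T. ✓
b: successors {c}; ¬p ∧ □q there: c:T. ✓
c: successors {d}; ¬p ∧ □q there: d:F. ✗
d: successors {e}; ¬p ∧ □q there: e:T. ✓
e: successors {f}; ¬p ∧ □q there: f:T. ✓
f: successors {g}; ¬p ∧ □q there: g:F. ✗
g: successors {c, h}; ¬p ∧ □q there: c:T, h:F. ✓
h: successors {a}; ¬p ∧ □q there: a:F. ✗
— 5 worlds.
For ◇¬□(q → ¬p):
a: successors {b}; ¬□(q → ¬p) there: b:F. ✗
b: successors {c}; ¬□(q → ¬p) there: c:T. ✓
c: successors {d}; ¬□(q → ¬p) there: d:F. ✗
d: successors {e}; ¬□(q → ¬p) there: e:F. ✗
e: successors {f}; ¬□(q → ¬p) there: f:T. ✓
f: successors {g}; ¬□(q → ¬p) there: g:T. ✓
g: successors {c, h}; ¬□(q → ¬p) there: c:T, h:F. ✓
h: successors {a}; ¬□(q → ¬p) there: a:F. ✗
— 4 worlds.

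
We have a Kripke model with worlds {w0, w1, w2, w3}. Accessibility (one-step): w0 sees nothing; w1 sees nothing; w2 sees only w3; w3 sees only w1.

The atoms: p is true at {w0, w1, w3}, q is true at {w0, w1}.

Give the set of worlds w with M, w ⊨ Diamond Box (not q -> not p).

{w2, w3}

w0: no successors, so Diamond Box (not q -> not p) fails. ✗
w1: no successors, so Diamond Box (not q -> not p) fails. ✗
w2: successors {w3}; Box (not q -> not p) there: w3:T. ✓
w3: successors {w1}; Box (not q -> not p) there: w1:T. ✓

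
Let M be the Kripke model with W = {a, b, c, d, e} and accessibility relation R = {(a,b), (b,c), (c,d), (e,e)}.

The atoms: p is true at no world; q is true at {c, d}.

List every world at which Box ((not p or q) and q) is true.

a: successors {b}; (not p or q) and q there: b:F. ✗
b: successors {c}; (not p or q) and q there: c:T. ✓
c: successors {d}; (not p or q) and q there: d:T. ✓
d: no successors, so Box ((not p or q) and q) holds vacuously. ✓
e: successors {e}; (not p or q) and q there: e:F. ✗

{b, c, d}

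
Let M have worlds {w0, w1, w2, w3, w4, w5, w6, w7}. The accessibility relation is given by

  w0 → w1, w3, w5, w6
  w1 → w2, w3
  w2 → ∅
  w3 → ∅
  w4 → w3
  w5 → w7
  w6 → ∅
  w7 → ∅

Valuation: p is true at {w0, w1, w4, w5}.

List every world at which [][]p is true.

{w1, w2, w3, w4, w5, w6, w7}

w0: successors {w1, w3, w5, w6}; []p there: w1:F, w3:T, w5:F, w6:T. ✗
w1: successors {w2, w3}; []p there: w2:T, w3:T. ✓
w2: no successors, so [][]p holds vacuously. ✓
w3: no successors, so [][]p holds vacuously. ✓
w4: successors {w3}; []p there: w3:T. ✓
w5: successors {w7}; []p there: w7:T. ✓
w6: no successors, so [][]p holds vacuously. ✓
w7: no successors, so [][]p holds vacuously. ✓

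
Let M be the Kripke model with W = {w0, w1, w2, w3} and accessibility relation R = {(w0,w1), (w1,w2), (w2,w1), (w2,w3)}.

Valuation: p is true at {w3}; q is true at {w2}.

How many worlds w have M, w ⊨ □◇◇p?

2

w0: successors {w1}; ◇◇p there: w1:T. ✓
w1: successors {w2}; ◇◇p there: w2:F. ✗
w2: successors {w1, w3}; ◇◇p there: w1:T, w3:F. ✗
w3: no successors, so □◇◇p holds vacuously. ✓
Satisfying worlds: {w0, w3}.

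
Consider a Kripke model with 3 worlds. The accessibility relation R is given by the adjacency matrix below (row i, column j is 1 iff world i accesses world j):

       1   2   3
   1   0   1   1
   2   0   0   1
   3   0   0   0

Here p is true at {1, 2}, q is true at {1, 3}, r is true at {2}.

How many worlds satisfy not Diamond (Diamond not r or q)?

1: Diamond (Diamond not r or q) is T. ✗
2: Diamond (Diamond not r or q) is T. ✗
3: Diamond (Diamond not r or q) is F. ✓
Satisfying worlds: {3}.

1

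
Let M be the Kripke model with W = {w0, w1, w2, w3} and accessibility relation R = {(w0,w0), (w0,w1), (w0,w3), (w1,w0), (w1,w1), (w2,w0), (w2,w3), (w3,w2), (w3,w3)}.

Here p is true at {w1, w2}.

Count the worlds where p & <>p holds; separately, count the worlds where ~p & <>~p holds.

1 and 2

For p & <>p:
w0: p is F, <>p is T. ✗
w1: p is T, <>p is T. ✓
w2: p is T, <>p is F. ✗
w3: p is F, <>p is T. ✗
— 1 world.
For ~p & <>~p:
w0: ~p is T, <>~p is T. ✓
w1: ~p is F, <>~p is T. ✗
w2: ~p is F, <>~p is T. ✗
w3: ~p is T, <>~p is T. ✓
— 2 worlds.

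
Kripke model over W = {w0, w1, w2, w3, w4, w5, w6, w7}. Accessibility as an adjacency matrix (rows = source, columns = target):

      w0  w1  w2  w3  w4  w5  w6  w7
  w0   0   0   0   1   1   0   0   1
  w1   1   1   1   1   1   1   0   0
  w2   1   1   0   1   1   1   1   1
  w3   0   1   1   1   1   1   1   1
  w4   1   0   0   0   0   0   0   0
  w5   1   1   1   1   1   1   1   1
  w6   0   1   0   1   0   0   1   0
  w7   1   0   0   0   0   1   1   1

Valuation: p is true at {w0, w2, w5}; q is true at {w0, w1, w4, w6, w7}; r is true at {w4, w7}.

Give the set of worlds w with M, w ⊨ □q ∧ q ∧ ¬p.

w0: □q ∧ q is F, ¬p is F. ✗
w1: □q ∧ q is F, ¬p is T. ✗
w2: □q ∧ q is F, ¬p is F. ✗
w3: □q ∧ q is F, ¬p is T. ✗
w4: □q ∧ q is T, ¬p is T. ✓
w5: □q ∧ q is F, ¬p is F. ✗
w6: □q ∧ q is F, ¬p is T. ✗
w7: □q ∧ q is F, ¬p is T. ✗

{w4}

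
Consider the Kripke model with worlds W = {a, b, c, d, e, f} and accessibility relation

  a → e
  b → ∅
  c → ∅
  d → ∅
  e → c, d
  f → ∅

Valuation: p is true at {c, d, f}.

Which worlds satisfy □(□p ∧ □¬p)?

{b, c, d, e, f}

a: successors {e}; □p ∧ □¬p there: e:F. ✗
b: no successors, so □(□p ∧ □¬p) holds vacuously. ✓
c: no successors, so □(□p ∧ □¬p) holds vacuously. ✓
d: no successors, so □(□p ∧ □¬p) holds vacuously. ✓
e: successors {c, d}; □p ∧ □¬p there: c:T, d:T. ✓
f: no successors, so □(□p ∧ □¬p) holds vacuously. ✓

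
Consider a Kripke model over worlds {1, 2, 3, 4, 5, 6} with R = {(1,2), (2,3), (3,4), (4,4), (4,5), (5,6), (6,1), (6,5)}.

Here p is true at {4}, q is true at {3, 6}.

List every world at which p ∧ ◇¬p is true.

{4}

1: p is F, ◇¬p is T. ✗
2: p is F, ◇¬p is T. ✗
3: p is F, ◇¬p is F. ✗
4: p is T, ◇¬p is T. ✓
5: p is F, ◇¬p is T. ✗
6: p is F, ◇¬p is T. ✗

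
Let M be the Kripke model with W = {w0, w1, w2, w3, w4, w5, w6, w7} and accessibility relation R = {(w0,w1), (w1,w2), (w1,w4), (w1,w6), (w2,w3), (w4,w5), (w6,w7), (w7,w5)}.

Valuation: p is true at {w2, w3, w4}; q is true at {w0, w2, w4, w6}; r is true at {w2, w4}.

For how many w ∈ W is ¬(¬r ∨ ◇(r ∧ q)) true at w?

2

w0: ¬r ∨ ◇(r ∧ q) is T. ✗
w1: ¬r ∨ ◇(r ∧ q) is T. ✗
w2: ¬r ∨ ◇(r ∧ q) is F. ✓
w3: ¬r ∨ ◇(r ∧ q) is T. ✗
w4: ¬r ∨ ◇(r ∧ q) is F. ✓
w5: ¬r ∨ ◇(r ∧ q) is T. ✗
w6: ¬r ∨ ◇(r ∧ q) is T. ✗
w7: ¬r ∨ ◇(r ∧ q) is T. ✗
Satisfying worlds: {w2, w4}.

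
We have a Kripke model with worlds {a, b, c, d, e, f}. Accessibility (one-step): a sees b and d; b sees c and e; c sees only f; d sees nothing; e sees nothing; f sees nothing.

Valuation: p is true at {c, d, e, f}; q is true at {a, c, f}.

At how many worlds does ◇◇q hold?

a: successors {b, d}; ◇q there: b:T, d:F. ✓
b: successors {c, e}; ◇q there: c:T, e:F. ✓
c: successors {f}; ◇q there: f:F. ✗
d: no successors, so ◇◇q fails. ✗
e: no successors, so ◇◇q fails. ✗
f: no successors, so ◇◇q fails. ✗
Satisfying worlds: {a, b}.

2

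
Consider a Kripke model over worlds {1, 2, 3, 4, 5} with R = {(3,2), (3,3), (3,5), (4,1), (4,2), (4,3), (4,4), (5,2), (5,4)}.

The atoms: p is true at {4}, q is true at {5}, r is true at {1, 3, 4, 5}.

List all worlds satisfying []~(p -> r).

{1, 2}

1: no successors, so []~(p -> r) holds vacuously. ✓
2: no successors, so []~(p -> r) holds vacuously. ✓
3: successors {2, 3, 5}; ~(p -> r) there: 2:F, 3:F, 5:F. ✗
4: successors {1, 2, 3, 4}; ~(p -> r) there: 1:F, 2:F, 3:F, 4:F. ✗
5: successors {2, 4}; ~(p -> r) there: 2:F, 4:F. ✗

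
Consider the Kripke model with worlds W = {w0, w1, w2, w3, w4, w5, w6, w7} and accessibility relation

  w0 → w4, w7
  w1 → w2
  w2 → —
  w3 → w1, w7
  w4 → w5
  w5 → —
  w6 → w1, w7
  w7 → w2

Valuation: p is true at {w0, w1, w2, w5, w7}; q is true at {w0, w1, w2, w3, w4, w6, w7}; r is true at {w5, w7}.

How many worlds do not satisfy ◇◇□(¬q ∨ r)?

5

w0: successors {w4, w7}; ◇□(¬q ∨ r) there: w4:T, w7:T. ✓
w1: successors {w2}; ◇□(¬q ∨ r) there: w2:F. ✗
w2: no successors, so ◇◇□(¬q ∨ r) fails. ✗
w3: successors {w1, w7}; ◇□(¬q ∨ r) there: w1:T, w7:T. ✓
w4: successors {w5}; ◇□(¬q ∨ r) there: w5:F. ✗
w5: no successors, so ◇◇□(¬q ∨ r) fails. ✗
w6: successors {w1, w7}; ◇□(¬q ∨ r) there: w1:T, w7:T. ✓
w7: successors {w2}; ◇□(¬q ∨ r) there: w2:F. ✗
Satisfying worlds: {w0, w3, w6}.
So ◇◇□(¬q ∨ r) fails at the other 5 worlds.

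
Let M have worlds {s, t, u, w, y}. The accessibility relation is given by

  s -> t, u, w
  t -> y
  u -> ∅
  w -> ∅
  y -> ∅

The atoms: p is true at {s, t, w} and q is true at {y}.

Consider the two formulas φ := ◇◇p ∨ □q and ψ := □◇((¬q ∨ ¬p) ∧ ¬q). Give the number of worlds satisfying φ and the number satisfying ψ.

4 and 3

For ◇◇p ∨ □q:
s: ◇◇p is F, □q is F. ✗
t: ◇◇p is F, □q is T. ✓
u: ◇◇p is F, □q is T. ✓
w: ◇◇p is F, □q is T. ✓
y: ◇◇p is F, □q is T. ✓
— 4 worlds.
For □◇((¬q ∨ ¬p) ∧ ¬q):
s: successors {t, u, w}; ◇((¬q ∨ ¬p) ∧ ¬q) there: t:F, u:F, w:F. ✗
t: successors {y}; ◇((¬q ∨ ¬p) ∧ ¬q) there: y:F. ✗
u: no successors, so □◇((¬q ∨ ¬p) ∧ ¬q) holds vacuously. ✓
w: no successors, so □◇((¬q ∨ ¬p) ∧ ¬q) holds vacuously. ✓
y: no successors, so □◇((¬q ∨ ¬p) ∧ ¬q) holds vacuously. ✓
— 3 worlds.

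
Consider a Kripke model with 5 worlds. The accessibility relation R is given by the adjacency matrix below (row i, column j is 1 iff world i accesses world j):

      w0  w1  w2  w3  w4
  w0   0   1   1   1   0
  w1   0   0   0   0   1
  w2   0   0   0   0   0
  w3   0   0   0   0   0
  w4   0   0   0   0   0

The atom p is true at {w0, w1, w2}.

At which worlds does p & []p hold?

w0: p is T, []p is F. ✗
w1: p is T, []p is F. ✗
w2: p is T, []p is T. ✓
w3: p is F, []p is T. ✗
w4: p is F, []p is T. ✗

{w2}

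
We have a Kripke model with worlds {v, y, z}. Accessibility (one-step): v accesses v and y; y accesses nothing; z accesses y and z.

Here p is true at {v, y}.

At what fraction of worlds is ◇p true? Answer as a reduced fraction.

2/3

v: successors {v, y}; p there: v:T, y:T. ✓
y: no successors, so ◇p fails. ✗
z: successors {y, z}; p there: y:T, z:F. ✓
That's 2 of 3 worlds, so 2/3.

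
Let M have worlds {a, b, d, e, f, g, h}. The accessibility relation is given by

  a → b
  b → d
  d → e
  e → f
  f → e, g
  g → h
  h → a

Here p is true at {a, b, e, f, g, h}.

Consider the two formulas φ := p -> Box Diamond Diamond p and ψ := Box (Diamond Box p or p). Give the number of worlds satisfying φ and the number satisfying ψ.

6 and 7

For p -> Box Diamond Diamond p:
a: p is T, Box Diamond Diamond p is T. ✓
b: p is T, Box Diamond Diamond p is T. ✓
d: p is F, Box Diamond Diamond p is T. ✓
e: p is T, Box Diamond Diamond p is T. ✓
f: p is T, Box Diamond Diamond p is T. ✓
g: p is T, Box Diamond Diamond p is T. ✓
h: p is T, Box Diamond Diamond p is F. ✗
— 6 worlds.
For Box (Diamond Box p or p):
a: successors {b}; Diamond Box p or p there: b:T. ✓
b: successors {d}; Diamond Box p or p there: d:T. ✓
d: successors {e}; Diamond Box p or p there: e:T. ✓
e: successors {f}; Diamond Box p or p there: f:T. ✓
f: successors {e, g}; Diamond Box p or p there: e:T, g:T. ✓
g: successors {h}; Diamond Box p or p there: h:T. ✓
h: successors {a}; Diamond Box p or p there: a:T. ✓
— 7 worlds.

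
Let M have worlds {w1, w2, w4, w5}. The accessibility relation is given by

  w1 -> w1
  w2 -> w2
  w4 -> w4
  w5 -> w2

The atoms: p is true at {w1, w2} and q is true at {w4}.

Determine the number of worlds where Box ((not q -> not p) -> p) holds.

3

w1: successors {w1}; (not q -> not p) -> p there: w1:T. ✓
w2: successors {w2}; (not q -> not p) -> p there: w2:T. ✓
w4: successors {w4}; (not q -> not p) -> p there: w4:F. ✗
w5: successors {w2}; (not q -> not p) -> p there: w2:T. ✓
Satisfying worlds: {w1, w2, w5}.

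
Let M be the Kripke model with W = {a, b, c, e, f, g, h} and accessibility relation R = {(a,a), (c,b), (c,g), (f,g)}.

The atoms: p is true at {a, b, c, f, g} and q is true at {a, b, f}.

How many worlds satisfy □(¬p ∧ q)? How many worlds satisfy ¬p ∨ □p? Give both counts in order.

For □(¬p ∧ q):
a: successors {a}; ¬p ∧ q there: a:F. ✗
b: no successors, so □(¬p ∧ q) holds vacuously. ✓
c: successors {b, g}; ¬p ∧ q there: b:F, g:F. ✗
e: no successors, so □(¬p ∧ q) holds vacuously. ✓
f: successors {g}; ¬p ∧ q there: g:F. ✗
g: no successors, so □(¬p ∧ q) holds vacuously. ✓
h: no successors, so □(¬p ∧ q) holds vacuously. ✓
— 4 worlds.
For ¬p ∨ □p:
a: ¬p is F, □p is T. ✓
b: ¬p is F, □p is T. ✓
c: ¬p is F, □p is T. ✓
e: ¬p is T, □p is T. ✓
f: ¬p is F, □p is T. ✓
g: ¬p is F, □p is T. ✓
h: ¬p is T, □p is T. ✓
— 7 worlds.

4 and 7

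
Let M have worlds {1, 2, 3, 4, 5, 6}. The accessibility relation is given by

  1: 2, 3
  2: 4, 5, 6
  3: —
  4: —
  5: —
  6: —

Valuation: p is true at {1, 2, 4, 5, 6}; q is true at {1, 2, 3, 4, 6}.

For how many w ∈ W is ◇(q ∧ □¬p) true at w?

2

1: successors {2, 3}; q ∧ □¬p there: 2:F, 3:T. ✓
2: successors {4, 5, 6}; q ∧ □¬p there: 4:T, 5:F, 6:T. ✓
3: no successors, so ◇(q ∧ □¬p) fails. ✗
4: no successors, so ◇(q ∧ □¬p) fails. ✗
5: no successors, so ◇(q ∧ □¬p) fails. ✗
6: no successors, so ◇(q ∧ □¬p) fails. ✗
Satisfying worlds: {1, 2}.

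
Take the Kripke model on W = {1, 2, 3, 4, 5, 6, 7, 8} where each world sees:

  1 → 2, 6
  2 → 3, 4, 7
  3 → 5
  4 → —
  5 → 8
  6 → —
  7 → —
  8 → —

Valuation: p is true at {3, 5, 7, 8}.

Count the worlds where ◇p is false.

5

1: successors {2, 6}; p there: 2:F, 6:F. ✗
2: successors {3, 4, 7}; p there: 3:T, 4:F, 7:T. ✓
3: successors {5}; p there: 5:T. ✓
4: no successors, so ◇p fails. ✗
5: successors {8}; p there: 8:T. ✓
6: no successors, so ◇p fails. ✗
7: no successors, so ◇p fails. ✗
8: no successors, so ◇p fails. ✗
Satisfying worlds: {2, 3, 5}.
So ◇p fails at the other 5 worlds.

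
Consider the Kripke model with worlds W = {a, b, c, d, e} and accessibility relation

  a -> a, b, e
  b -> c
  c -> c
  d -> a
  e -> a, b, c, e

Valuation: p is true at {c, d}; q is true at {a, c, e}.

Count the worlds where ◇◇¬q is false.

a: successors {a, b, e}; ◇¬q there: a:T, b:F, e:T. ✓
b: successors {c}; ◇¬q there: c:F. ✗
c: successors {c}; ◇¬q there: c:F. ✗
d: successors {a}; ◇¬q there: a:T. ✓
e: successors {a, b, c, e}; ◇¬q there: a:T, b:F, c:F, e:T. ✓
Satisfying worlds: {a, d, e}.
So ◇◇¬q fails at the other 2 worlds.

2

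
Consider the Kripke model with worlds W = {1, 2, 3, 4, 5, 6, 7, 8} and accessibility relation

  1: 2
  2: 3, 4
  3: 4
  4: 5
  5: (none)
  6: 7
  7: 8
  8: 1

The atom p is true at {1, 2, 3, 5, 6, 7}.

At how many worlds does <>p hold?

1: successors {2}; p there: 2:T. ✓
2: successors {3, 4}; p there: 3:T, 4:F. ✓
3: successors {4}; p there: 4:F. ✗
4: successors {5}; p there: 5:T. ✓
5: no successors, so <>p fails. ✗
6: successors {7}; p there: 7:T. ✓
7: successors {8}; p there: 8:F. ✗
8: successors {1}; p there: 1:T. ✓
Satisfying worlds: {1, 2, 4, 6, 8}.

5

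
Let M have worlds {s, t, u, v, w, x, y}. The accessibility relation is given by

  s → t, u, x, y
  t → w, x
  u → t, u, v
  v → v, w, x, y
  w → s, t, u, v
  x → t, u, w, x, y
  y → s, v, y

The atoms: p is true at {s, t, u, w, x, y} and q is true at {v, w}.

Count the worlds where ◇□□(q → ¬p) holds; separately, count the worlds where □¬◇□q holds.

For ◇□□(q → ¬p):
s: successors {t, u, x, y}; □□(q → ¬p) there: t:F, u:F, x:F, y:F. ✗
t: successors {w, x}; □□(q → ¬p) there: w:F, x:F. ✗
u: successors {t, u, v}; □□(q → ¬p) there: t:F, u:F, v:F. ✗
v: successors {v, w, x, y}; □□(q → ¬p) there: v:F, w:F, x:F, y:F. ✗
w: successors {s, t, u, v}; □□(q → ¬p) there: s:F, t:F, u:F, v:F. ✗
x: successors {t, u, w, x, y}; □□(q → ¬p) there: t:F, u:F, w:F, x:F, y:F. ✗
y: successors {s, v, y}; □□(q → ¬p) there: s:F, v:F, y:F. ✗
— 0 worlds.
For □¬◇□q:
s: successors {t, u, x, y}; ¬◇□q there: t:T, u:T, x:T, y:T. ✓
t: successors {w, x}; ¬◇□q there: w:T, x:T. ✓
u: successors {t, u, v}; ¬◇□q there: t:T, u:T, v:T. ✓
v: successors {v, w, x, y}; ¬◇□q there: v:T, w:T, x:T, y:T. ✓
w: successors {s, t, u, v}; ¬◇□q there: s:T, t:T, u:T, v:T. ✓
x: successors {t, u, w, x, y}; ¬◇□q there: t:T, u:T, w:T, x:T, y:T. ✓
y: successors {s, v, y}; ¬◇□q there: s:T, v:T, y:T. ✓
— 7 worlds.

0 and 7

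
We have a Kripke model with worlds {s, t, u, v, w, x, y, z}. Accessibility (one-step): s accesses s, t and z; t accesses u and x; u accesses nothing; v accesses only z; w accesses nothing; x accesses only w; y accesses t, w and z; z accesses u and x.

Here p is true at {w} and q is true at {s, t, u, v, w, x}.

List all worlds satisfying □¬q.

s: successors {s, t, z}; ¬q there: s:F, t:F, z:T. ✗
t: successors {u, x}; ¬q there: u:F, x:F. ✗
u: no successors, so □¬q holds vacuously. ✓
v: successors {z}; ¬q there: z:T. ✓
w: no successors, so □¬q holds vacuously. ✓
x: successors {w}; ¬q there: w:F. ✗
y: successors {t, w, z}; ¬q there: t:F, w:F, z:T. ✗
z: successors {u, x}; ¬q there: u:F, x:F. ✗

{u, v, w}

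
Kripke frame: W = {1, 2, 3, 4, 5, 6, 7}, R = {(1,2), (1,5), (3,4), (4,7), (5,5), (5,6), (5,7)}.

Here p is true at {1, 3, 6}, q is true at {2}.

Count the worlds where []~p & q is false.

1: []~p is T, q is F. ✗
2: []~p is T, q is T. ✓
3: []~p is T, q is F. ✗
4: []~p is T, q is F. ✗
5: []~p is F, q is F. ✗
6: []~p is T, q is F. ✗
7: []~p is T, q is F. ✗
Satisfying worlds: {2}.
So []~p & q fails at the other 6 worlds.

6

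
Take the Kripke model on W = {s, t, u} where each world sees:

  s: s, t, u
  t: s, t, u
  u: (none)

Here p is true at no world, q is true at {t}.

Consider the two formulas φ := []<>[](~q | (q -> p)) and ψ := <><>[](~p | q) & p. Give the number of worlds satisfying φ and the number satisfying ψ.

1 and 0

For []<>[](~q | (q -> p)):
s: successors {s, t, u}; <>[](~q | (q -> p)) there: s:T, t:T, u:F. ✗
t: successors {s, t, u}; <>[](~q | (q -> p)) there: s:T, t:T, u:F. ✗
u: no successors, so []<>[](~q | (q -> p)) holds vacuously. ✓
— 1 world.
For <><>[](~p | q) & p:
s: <><>[](~p | q) is T, p is F. ✗
t: <><>[](~p | q) is T, p is F. ✗
u: <><>[](~p | q) is F, p is F. ✗
— 0 worlds.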